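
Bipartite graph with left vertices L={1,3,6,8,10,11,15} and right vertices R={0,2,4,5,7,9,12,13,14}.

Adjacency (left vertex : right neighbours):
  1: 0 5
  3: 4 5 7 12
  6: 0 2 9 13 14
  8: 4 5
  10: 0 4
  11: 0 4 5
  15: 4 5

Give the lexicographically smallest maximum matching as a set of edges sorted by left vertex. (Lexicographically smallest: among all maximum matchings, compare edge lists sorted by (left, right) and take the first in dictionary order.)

Lex-smallest maximum matching: {(1,0), (3,7), (6,2), (8,4), (11,5)}

|M| = 5 (so the lex-smallest maximum matching has 5 edges)
process left vertices in ascending order; for each, take the smallest-labelled available neighbour that still permits 5 edges overall, or leave it unmatched if none does
lex-smallest matching: {1-0, 3-7, 6-2, 8-4, 11-5}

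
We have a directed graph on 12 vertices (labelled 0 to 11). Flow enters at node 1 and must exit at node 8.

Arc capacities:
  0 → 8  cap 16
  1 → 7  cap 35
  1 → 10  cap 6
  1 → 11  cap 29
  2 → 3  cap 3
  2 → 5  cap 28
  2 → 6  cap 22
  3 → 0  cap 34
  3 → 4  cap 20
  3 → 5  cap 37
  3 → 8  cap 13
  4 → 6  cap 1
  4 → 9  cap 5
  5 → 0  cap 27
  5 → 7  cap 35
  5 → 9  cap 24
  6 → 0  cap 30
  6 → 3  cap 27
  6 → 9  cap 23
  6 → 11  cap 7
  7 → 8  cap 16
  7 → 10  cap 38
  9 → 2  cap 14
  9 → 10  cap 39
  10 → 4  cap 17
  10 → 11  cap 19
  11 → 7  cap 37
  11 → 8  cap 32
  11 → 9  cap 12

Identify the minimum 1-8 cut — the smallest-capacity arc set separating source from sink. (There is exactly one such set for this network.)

augment #1: 1→7→8 push 16
augment #2: 1→11→8 push 29
augment #3: 1→10→11→8 push 3
augment #4: 1→10→4→6→0→8 push 1
augment #5: 1→10→4→9→2→3→8 push 2
augment #6: 1→7→10→4→9→2→3→8 push 1
augment #7: 1→7→10→4→9→2→5→0→8 push 2
augment #8: 1→7→10→11→9→2→5→0→8 push 9
max flow = 63; residual-reachable set from 1 gives S-side
cut edges (S→T): {(4,6), (7,8), (9,2), (11,8)} total cap 63

Min-cut arcs: {(4,6), (7,8), (9,2), (11,8)} (total capacity 63)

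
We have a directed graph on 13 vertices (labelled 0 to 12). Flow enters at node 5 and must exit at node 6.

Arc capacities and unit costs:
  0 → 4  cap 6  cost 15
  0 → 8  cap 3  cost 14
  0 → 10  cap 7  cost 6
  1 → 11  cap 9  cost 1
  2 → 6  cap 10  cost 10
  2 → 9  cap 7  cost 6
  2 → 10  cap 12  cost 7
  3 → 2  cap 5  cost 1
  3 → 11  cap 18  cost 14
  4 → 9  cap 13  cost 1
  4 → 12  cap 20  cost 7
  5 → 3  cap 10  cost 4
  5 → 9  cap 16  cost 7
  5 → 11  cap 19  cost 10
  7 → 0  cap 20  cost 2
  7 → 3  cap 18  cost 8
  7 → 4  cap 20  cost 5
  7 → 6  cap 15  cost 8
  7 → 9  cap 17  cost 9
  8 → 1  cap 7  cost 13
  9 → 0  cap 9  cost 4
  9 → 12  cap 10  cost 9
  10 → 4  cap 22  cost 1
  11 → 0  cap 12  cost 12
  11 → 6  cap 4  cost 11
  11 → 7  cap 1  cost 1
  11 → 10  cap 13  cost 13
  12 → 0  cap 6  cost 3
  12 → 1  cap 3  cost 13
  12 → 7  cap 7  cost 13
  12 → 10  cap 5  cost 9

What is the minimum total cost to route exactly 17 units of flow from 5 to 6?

Minimum cost for 17 units: 437

shortest-cost path #1: 5→3→2→6 push 5 @ unit cost 15 (adds 75)
shortest-cost path #2: 5→11→7→6 push 1 @ unit cost 19 (adds 19)
shortest-cost path #3: 5→11→6 push 4 @ unit cost 21 (adds 84)
shortest-cost path #4: 5→9→12→7→6 push 7 @ unit cost 37 (adds 259)
total cost = 437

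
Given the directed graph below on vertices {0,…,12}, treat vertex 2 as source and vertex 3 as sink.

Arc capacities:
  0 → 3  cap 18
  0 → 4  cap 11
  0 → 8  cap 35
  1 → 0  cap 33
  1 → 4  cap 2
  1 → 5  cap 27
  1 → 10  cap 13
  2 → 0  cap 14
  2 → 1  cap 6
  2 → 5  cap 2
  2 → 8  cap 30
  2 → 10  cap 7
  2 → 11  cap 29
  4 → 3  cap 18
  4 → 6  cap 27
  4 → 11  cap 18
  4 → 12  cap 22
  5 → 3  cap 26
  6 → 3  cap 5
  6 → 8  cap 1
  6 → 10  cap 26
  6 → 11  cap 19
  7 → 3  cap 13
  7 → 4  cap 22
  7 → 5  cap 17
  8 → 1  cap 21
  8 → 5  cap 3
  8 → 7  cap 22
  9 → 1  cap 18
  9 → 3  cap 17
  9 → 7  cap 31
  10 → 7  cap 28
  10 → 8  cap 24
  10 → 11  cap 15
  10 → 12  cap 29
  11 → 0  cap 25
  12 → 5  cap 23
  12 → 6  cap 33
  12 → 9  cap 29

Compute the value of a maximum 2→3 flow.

Maximum flow value: 84

augment #1: 2→0→3 bottleneck 14, total now 14
augment #2: 2→5→3 bottleneck 2, total now 16
augment #3: 2→1→0→3 bottleneck 4, total now 20
augment #4: 2→1→4→3 bottleneck 2, total now 22
augment #5: 2→8→5→3 bottleneck 3, total now 25
augment #6: 2→8→7→3 bottleneck 13, total now 38
augment #7: 2→8→1→5→3 bottleneck 14, total now 52
augment #8: 2→10→7→4→3 bottleneck 7, total now 59
augment #9: 2→11→0→4→3 bottleneck 9, total now 68
augment #10: 2→11→0→1→5→3 bottleneck 4, total now 72
augment #11: 2→11→0→4→6→3 bottleneck 2, total now 74
augment #12: 2→11→0→8→1→5→3 bottleneck 3, total now 77
augment #13: 2→11→0→8→7→4→6→3 bottleneck 3, total now 80
augment #14: 2→11→0→8→1→10→12→9→3 bottleneck 4, total now 84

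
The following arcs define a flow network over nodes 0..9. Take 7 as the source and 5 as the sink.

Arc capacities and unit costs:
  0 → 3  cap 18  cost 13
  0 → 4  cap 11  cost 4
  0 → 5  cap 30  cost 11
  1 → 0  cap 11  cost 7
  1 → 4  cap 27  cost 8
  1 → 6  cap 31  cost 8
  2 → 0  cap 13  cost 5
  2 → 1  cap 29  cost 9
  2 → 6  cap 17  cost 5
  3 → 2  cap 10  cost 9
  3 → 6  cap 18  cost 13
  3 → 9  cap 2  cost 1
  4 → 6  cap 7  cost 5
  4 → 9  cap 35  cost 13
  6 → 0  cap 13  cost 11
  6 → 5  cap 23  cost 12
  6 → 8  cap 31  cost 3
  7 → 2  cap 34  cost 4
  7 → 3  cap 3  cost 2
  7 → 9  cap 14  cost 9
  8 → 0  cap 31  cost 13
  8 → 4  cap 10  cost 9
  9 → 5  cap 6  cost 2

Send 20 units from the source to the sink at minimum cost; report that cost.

Minimum cost for 20 units: 335

shortest-cost path #1: 7→3→9→5 push 2 @ unit cost 5 (adds 10)
shortest-cost path #2: 7→9→5 push 4 @ unit cost 11 (adds 44)
shortest-cost path #3: 7→2→0→5 push 13 @ unit cost 20 (adds 260)
shortest-cost path #4: 7→2→6→5 push 1 @ unit cost 21 (adds 21)
total cost = 335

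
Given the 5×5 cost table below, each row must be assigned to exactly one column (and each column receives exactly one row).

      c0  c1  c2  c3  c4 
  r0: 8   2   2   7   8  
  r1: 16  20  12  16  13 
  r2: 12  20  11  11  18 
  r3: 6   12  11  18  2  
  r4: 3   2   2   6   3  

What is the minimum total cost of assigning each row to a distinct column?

Minimum assignment cost: 30

optimal assignment: row0→col1 (cost 2), row1→col2 (cost 12), row2→col3 (cost 11), row3→col4 (cost 2), row4→col0 (cost 3)
total = 2 + 12 + 11 + 2 + 3 = 30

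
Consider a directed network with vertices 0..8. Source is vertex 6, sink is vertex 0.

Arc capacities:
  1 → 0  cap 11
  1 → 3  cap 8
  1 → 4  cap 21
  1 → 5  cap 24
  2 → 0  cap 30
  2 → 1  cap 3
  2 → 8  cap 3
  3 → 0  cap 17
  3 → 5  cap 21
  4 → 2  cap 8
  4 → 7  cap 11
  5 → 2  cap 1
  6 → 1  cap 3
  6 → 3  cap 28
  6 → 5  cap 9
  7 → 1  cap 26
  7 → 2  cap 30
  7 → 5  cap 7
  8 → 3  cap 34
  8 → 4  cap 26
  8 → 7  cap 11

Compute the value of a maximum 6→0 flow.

Maximum flow value: 21

augment #1: 6→1→0 bottleneck 3, total now 3
augment #2: 6→3→0 bottleneck 17, total now 20
augment #3: 6→5→2→0 bottleneck 1, total now 21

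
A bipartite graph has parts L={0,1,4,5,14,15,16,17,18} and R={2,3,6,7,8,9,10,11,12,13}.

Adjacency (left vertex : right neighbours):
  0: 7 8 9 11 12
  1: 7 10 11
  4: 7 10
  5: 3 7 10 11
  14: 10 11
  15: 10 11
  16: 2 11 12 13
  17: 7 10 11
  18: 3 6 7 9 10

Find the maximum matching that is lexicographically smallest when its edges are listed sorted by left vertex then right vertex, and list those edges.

Lex-smallest maximum matching: {(0,8), (1,7), (4,10), (5,3), (14,11), (16,2), (18,6)}

|M| = 7 (so the lex-smallest maximum matching has 7 edges)
process left vertices in ascending order; for each, take the smallest-labelled available neighbour that still permits 7 edges overall, or leave it unmatched if none does
lex-smallest matching: {0-8, 1-7, 4-10, 5-3, 14-11, 16-2, 18-6}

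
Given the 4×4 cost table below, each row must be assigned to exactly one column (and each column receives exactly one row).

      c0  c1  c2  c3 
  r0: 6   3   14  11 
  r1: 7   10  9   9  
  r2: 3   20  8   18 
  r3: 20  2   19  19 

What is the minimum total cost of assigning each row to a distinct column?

one of 2 optimal assignments: row0→col0 (cost 6), row1→col3 (cost 9), row2→col2 (cost 8), row3→col1 (cost 2)
total = 6 + 9 + 8 + 2 = 25

Minimum assignment cost: 25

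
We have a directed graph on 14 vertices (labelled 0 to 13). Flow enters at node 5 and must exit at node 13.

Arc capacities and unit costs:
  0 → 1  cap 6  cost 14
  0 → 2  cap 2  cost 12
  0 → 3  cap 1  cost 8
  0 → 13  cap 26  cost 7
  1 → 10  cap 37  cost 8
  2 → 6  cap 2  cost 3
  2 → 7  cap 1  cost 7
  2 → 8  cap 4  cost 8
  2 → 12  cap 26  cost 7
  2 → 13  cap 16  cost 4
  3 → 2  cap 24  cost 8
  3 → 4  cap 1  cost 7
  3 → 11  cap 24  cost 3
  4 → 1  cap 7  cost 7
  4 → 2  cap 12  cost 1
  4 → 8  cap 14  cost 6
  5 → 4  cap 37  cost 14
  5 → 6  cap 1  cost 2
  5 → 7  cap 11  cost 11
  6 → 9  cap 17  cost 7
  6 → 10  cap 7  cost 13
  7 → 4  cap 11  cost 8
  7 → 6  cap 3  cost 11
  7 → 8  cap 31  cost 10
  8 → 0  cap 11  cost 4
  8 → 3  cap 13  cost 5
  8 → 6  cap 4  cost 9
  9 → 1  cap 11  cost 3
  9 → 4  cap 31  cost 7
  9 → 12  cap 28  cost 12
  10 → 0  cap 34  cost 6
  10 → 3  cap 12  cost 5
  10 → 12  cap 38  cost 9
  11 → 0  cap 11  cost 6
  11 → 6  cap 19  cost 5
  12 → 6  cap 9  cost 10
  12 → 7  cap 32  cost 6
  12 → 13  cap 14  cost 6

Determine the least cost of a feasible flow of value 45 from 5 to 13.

shortest-cost path #1: 5→4→2→13 push 12 @ unit cost 19 (adds 228)
shortest-cost path #2: 5→6→9→12→13 push 1 @ unit cost 27 (adds 27)
shortest-cost path #3: 5→4→8→0→13 push 11 @ unit cost 31 (adds 341)
shortest-cost path #4: 5→4→8→3→2→13 push 3 @ unit cost 37 (adds 111)
shortest-cost path #5: 5→7→8→3→2→13 push 1 @ unit cost 38 (adds 38)
shortest-cost path #6: 5→7→8→3→11→0→13 push 9 @ unit cost 42 (adds 378)
shortest-cost path #7: 5→4→1→10→0→13 push 6 @ unit cost 42 (adds 252)
shortest-cost path #8: 5→4→1→10→12→13 push 1 @ unit cost 44 (adds 44)
shortest-cost path #9: 5→7→6→9→12→13 push 1 @ unit cost 47 (adds 47)
total cost = 1466

Minimum cost for 45 units: 1466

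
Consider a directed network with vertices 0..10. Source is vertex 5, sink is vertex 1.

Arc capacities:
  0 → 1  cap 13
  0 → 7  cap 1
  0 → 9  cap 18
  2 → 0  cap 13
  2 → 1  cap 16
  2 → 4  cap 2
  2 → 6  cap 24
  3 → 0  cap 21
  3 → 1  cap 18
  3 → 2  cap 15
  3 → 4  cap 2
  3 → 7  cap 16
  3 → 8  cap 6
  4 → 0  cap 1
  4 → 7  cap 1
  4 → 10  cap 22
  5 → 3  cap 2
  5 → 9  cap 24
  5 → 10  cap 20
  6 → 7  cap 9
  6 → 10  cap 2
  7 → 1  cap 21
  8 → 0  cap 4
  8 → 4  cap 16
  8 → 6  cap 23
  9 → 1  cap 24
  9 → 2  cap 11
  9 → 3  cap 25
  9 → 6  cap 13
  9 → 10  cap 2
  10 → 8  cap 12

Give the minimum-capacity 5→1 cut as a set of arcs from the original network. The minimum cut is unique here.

augment #1: 5→3→1 push 2
augment #2: 5→9→1 push 24
augment #3: 5→10→8→0→1 push 4
augment #4: 5→10→8→4→0→1 push 1
augment #5: 5→10→8→4→7→1 push 1
augment #6: 5→10→8→6→7→1 push 6
max flow = 38; residual-reachable set from 5 gives S-side
cut edges (S→T): {(5,3), (5,9), (10,8)} total cap 38

Min-cut arcs: {(5,3), (5,9), (10,8)} (total capacity 38)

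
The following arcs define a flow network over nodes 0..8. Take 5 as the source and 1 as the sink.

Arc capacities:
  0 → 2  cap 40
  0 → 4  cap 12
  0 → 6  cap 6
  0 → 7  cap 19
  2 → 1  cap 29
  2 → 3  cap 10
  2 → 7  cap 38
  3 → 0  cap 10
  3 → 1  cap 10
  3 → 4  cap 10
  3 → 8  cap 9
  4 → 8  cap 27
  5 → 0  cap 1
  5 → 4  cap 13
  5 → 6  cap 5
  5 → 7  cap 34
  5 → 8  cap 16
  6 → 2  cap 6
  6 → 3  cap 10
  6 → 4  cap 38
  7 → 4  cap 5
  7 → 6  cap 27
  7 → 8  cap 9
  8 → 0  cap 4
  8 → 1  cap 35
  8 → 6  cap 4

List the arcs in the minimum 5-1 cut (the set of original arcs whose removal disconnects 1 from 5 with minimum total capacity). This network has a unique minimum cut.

Min-cut arcs: {(5,0), (6,2), (6,3), (8,0), (8,1)} (total capacity 56)

augment #1: 5→8→1 push 16
augment #2: 5→0→2→1 push 1
augment #3: 5→4→8→1 push 13
augment #4: 5→6→2→1 push 5
augment #5: 5→7→8→1 push 6
augment #6: 5→7→6→2→1 push 1
augment #7: 5→7→6→3→1 push 10
augment #8: 5→7→8→0→2→1 push 3
augment #9: 5→7→4→8→0→2→1 push 1
max flow = 56; residual-reachable set from 5 gives S-side
cut edges (S→T): {(5,0), (6,2), (6,3), (8,0), (8,1)} total cap 56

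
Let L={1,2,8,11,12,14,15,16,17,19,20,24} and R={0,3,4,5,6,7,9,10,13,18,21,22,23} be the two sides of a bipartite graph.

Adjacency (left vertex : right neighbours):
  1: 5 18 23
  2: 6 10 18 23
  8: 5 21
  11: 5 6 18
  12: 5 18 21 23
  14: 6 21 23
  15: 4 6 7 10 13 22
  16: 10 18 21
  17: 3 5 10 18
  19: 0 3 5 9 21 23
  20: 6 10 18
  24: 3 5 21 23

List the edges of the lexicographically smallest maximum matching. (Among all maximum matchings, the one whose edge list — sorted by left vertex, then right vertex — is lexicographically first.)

|M| = 9 (so the lex-smallest maximum matching has 9 edges)
process left vertices in ascending order; for each, take the smallest-labelled available neighbour that still permits 9 edges overall, or leave it unmatched if none does
lex-smallest matching: {1-5, 2-6, 8-21, 11-18, 12-23, 15-4, 16-10, 17-3, 19-0}

Lex-smallest maximum matching: {(1,5), (2,6), (8,21), (11,18), (12,23), (15,4), (16,10), (17,3), (19,0)}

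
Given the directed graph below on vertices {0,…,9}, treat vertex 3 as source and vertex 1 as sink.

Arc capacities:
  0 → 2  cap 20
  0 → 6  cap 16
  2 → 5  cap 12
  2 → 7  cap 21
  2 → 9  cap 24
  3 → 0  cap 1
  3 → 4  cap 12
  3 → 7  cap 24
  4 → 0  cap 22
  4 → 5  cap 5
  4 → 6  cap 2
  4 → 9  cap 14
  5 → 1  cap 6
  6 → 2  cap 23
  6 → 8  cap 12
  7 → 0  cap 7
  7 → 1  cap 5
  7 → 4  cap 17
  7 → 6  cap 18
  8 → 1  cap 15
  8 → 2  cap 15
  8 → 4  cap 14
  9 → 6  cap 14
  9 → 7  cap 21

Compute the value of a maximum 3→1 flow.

Maximum flow value: 23

augment #1: 3→7→1 bottleneck 5, total now 5
augment #2: 3→4→5→1 bottleneck 5, total now 10
augment #3: 3→0→2→5→1 bottleneck 1, total now 11
augment #4: 3→4→6→8→1 bottleneck 2, total now 13
augment #5: 3→7→6→8→1 bottleneck 10, total now 23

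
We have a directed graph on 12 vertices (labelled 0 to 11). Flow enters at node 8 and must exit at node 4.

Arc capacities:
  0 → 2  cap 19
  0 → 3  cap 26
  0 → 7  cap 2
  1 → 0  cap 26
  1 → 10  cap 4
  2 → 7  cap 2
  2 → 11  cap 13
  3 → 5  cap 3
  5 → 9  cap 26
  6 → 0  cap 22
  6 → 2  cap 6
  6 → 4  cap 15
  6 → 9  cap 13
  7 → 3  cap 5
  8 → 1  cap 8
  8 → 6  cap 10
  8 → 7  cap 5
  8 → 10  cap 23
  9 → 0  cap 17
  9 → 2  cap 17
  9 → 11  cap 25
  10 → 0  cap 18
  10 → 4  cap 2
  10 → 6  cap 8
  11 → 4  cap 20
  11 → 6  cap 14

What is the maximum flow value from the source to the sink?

Maximum flow value: 36

augment #1: 8→6→4 bottleneck 10, total now 10
augment #2: 8→10→4 bottleneck 2, total now 12
augment #3: 8→10→6→4 bottleneck 5, total now 17
augment #4: 8→1→0→2→11→4 bottleneck 8, total now 25
augment #5: 8→10→0→2→11→4 bottleneck 5, total now 30
augment #6: 8→10→6→9→11→4 bottleneck 3, total now 33
augment #7: 8→7→3→5→9→11→4 bottleneck 3, total now 36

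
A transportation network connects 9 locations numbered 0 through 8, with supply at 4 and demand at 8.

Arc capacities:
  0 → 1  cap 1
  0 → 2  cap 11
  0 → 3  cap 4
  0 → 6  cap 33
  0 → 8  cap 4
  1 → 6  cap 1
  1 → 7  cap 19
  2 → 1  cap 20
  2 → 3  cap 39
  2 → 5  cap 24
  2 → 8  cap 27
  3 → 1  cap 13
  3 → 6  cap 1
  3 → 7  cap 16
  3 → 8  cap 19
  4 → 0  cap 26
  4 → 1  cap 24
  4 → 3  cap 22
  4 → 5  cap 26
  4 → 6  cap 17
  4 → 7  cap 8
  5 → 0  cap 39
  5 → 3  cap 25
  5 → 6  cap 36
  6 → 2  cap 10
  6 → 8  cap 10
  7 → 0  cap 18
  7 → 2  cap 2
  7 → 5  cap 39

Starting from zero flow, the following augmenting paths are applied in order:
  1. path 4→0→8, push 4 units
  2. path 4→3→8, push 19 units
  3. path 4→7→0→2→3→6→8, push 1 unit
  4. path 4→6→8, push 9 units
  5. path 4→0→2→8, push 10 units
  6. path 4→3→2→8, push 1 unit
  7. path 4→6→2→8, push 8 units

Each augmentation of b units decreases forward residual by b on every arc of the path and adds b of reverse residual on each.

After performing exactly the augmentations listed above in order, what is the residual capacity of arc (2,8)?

after path 1 (4→0→8, push 4): res(2,8)=27
after path 2 (4→3→8, push 19): res(2,8)=27
after path 3 (4→7→0→2→3→6→8, push 1): res(2,8)=27
after path 4 (4→6→8, push 9): res(2,8)=27
after path 5 (4→0→2→8, push 10): res(2,8)=17
after path 6 (4→3→2→8, push 1): res(2,8)=16
after path 7 (4→6→2→8, push 8): res(2,8)=8

Residual capacity of (2,8): 8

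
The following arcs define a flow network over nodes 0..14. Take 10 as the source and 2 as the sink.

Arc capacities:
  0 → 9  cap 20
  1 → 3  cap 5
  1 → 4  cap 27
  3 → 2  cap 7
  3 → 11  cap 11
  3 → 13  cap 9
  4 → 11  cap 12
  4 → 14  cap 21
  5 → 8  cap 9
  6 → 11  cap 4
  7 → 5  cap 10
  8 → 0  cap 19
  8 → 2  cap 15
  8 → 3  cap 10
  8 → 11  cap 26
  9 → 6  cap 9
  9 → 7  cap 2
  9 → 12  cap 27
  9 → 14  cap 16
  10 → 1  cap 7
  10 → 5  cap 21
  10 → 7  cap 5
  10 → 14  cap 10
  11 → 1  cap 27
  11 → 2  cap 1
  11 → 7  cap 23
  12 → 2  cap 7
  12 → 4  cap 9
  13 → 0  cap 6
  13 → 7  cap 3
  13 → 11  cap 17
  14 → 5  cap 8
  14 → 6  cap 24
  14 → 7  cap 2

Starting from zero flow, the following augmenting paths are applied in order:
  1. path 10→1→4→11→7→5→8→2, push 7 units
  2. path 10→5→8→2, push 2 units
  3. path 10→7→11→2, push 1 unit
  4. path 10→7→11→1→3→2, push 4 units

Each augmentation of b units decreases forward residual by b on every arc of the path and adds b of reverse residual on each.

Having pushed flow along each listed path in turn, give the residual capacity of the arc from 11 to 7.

after path 1 (10→1→4→11→7→5→8→2, push 7): res(11,7)=16
after path 2 (10→5→8→2, push 2): res(11,7)=16
after path 3 (10→7→11→2, push 1): res(11,7)=17
after path 4 (10→7→11→1→3→2, push 4): res(11,7)=21

Residual capacity of (11,7): 21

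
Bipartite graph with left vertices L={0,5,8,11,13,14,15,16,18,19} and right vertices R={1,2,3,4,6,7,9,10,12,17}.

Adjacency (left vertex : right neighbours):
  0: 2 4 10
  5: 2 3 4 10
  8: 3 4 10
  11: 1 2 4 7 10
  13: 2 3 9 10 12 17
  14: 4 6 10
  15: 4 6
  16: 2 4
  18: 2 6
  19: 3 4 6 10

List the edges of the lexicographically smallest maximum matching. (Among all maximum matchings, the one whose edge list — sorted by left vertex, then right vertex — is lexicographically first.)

|M| = 7 (so the lex-smallest maximum matching has 7 edges)
process left vertices in ascending order; for each, take the smallest-labelled available neighbour that still permits 7 edges overall, or leave it unmatched if none does
lex-smallest matching: {0-2, 5-3, 8-4, 11-1, 13-9, 14-6, 19-10}

Lex-smallest maximum matching: {(0,2), (5,3), (8,4), (11,1), (13,9), (14,6), (19,10)}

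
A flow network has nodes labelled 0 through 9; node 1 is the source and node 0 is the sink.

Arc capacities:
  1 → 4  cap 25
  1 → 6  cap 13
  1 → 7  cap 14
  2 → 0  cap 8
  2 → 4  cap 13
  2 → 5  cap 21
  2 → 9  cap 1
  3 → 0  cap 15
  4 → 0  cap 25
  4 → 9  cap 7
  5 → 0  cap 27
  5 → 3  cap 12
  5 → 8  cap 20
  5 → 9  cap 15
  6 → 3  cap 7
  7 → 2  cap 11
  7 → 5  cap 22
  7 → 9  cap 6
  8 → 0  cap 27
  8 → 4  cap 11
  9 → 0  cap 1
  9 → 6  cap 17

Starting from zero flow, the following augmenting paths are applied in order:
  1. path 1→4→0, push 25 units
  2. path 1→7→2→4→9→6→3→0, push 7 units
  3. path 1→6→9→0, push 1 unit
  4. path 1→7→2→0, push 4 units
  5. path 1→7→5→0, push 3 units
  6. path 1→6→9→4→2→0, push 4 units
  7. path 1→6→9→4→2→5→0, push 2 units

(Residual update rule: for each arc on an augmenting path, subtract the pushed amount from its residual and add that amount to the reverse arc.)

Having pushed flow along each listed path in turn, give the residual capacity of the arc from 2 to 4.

Residual capacity of (2,4): 12

after path 1 (1→4→0, push 25): res(2,4)=13
after path 2 (1→7→2→4→9→6→3→0, push 7): res(2,4)=6
after path 3 (1→6→9→0, push 1): res(2,4)=6
after path 4 (1→7→2→0, push 4): res(2,4)=6
after path 5 (1→7→5→0, push 3): res(2,4)=6
after path 6 (1→6→9→4→2→0, push 4): res(2,4)=10
after path 7 (1→6→9→4→2→5→0, push 2): res(2,4)=12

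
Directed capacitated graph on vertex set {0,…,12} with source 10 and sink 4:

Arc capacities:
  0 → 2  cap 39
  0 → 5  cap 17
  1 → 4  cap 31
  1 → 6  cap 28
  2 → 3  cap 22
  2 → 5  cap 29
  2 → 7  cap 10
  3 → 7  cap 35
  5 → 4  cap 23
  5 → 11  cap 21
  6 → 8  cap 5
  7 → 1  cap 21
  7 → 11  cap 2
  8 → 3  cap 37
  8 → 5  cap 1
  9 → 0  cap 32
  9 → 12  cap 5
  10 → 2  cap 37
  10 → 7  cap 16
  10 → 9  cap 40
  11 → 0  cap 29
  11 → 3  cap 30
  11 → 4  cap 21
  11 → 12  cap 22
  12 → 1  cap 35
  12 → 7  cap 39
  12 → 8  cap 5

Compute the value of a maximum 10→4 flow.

augment #1: 10→2→5→4 bottleneck 23, total now 23
augment #2: 10→7→1→4 bottleneck 16, total now 39
augment #3: 10→2→5→11→4 bottleneck 6, total now 45
augment #4: 10→2→7→1→4 bottleneck 5, total now 50
augment #5: 10→2→7→11→4 bottleneck 2, total now 52
augment #6: 10→9→12→1→4 bottleneck 5, total now 57
augment #7: 10→9→0→5→11→4 bottleneck 13, total now 70
augment #8: 10→9→0→5→11→12→1→4 bottleneck 2, total now 72

Maximum flow value: 72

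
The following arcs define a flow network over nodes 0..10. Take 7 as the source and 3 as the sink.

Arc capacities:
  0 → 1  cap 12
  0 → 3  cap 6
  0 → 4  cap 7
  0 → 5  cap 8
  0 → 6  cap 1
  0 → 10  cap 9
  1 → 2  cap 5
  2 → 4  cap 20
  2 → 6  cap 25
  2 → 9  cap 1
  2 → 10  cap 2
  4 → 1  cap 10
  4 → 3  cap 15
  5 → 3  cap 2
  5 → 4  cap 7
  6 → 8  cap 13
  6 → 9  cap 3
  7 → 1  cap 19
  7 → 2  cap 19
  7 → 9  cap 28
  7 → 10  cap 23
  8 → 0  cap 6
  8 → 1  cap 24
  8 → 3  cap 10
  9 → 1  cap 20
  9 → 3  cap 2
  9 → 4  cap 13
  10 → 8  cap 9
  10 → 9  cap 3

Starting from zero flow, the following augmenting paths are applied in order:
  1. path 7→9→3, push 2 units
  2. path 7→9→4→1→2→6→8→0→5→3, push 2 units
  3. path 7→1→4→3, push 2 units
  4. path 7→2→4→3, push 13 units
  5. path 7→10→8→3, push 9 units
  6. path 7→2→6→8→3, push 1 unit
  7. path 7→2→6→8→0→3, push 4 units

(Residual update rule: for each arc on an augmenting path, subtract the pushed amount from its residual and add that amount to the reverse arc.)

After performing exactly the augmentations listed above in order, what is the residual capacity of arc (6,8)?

after path 1 (7→9→3, push 2): res(6,8)=13
after path 2 (7→9→4→1→2→6→8→0→5→3, push 2): res(6,8)=11
after path 3 (7→1→4→3, push 2): res(6,8)=11
after path 4 (7→2→4→3, push 13): res(6,8)=11
after path 5 (7→10→8→3, push 9): res(6,8)=11
after path 6 (7→2→6→8→3, push 1): res(6,8)=10
after path 7 (7→2→6→8→0→3, push 4): res(6,8)=6

Residual capacity of (6,8): 6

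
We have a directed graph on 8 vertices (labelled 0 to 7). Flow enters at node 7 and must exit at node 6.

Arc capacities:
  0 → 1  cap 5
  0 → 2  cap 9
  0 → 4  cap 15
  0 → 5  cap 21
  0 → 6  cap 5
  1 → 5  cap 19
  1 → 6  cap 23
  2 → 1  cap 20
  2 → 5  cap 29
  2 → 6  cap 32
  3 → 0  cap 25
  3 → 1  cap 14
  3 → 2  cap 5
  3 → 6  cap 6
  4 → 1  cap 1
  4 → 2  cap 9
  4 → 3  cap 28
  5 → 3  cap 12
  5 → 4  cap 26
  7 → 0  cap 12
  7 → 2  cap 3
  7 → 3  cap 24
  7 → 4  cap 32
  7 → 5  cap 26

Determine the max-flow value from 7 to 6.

augment #1: 7→0→6 bottleneck 5, total now 5
augment #2: 7→2→6 bottleneck 3, total now 8
augment #3: 7→3→6 bottleneck 6, total now 14
augment #4: 7→0→1→6 bottleneck 5, total now 19
augment #5: 7→0→2→6 bottleneck 2, total now 21
augment #6: 7→3→1→6 bottleneck 14, total now 35
augment #7: 7→3→2→6 bottleneck 4, total now 39
augment #8: 7→4→1→6 bottleneck 1, total now 40
augment #9: 7→4→2→6 bottleneck 9, total now 49
augment #10: 7→4→3→2→6 bottleneck 1, total now 50
augment #11: 7→4→3→0→2→6 bottleneck 7, total now 57

Maximum flow value: 57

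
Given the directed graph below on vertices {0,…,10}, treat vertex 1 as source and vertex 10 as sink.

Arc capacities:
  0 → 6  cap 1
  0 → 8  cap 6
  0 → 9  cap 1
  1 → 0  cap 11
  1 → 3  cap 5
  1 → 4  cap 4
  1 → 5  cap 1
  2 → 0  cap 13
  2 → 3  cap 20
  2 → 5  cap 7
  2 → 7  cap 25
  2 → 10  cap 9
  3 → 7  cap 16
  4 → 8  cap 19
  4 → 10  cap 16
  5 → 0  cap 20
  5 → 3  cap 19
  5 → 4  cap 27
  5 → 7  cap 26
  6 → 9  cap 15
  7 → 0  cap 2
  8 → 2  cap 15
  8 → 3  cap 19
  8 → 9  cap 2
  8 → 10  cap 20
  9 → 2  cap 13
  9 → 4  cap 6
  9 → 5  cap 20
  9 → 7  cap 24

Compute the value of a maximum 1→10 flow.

Maximum flow value: 13

augment #1: 1→4→10 bottleneck 4, total now 4
augment #2: 1→0→8→10 bottleneck 6, total now 10
augment #3: 1→5→4→10 bottleneck 1, total now 11
augment #4: 1→0→9→2→10 bottleneck 1, total now 12
augment #5: 1→0→6→9→2→10 bottleneck 1, total now 13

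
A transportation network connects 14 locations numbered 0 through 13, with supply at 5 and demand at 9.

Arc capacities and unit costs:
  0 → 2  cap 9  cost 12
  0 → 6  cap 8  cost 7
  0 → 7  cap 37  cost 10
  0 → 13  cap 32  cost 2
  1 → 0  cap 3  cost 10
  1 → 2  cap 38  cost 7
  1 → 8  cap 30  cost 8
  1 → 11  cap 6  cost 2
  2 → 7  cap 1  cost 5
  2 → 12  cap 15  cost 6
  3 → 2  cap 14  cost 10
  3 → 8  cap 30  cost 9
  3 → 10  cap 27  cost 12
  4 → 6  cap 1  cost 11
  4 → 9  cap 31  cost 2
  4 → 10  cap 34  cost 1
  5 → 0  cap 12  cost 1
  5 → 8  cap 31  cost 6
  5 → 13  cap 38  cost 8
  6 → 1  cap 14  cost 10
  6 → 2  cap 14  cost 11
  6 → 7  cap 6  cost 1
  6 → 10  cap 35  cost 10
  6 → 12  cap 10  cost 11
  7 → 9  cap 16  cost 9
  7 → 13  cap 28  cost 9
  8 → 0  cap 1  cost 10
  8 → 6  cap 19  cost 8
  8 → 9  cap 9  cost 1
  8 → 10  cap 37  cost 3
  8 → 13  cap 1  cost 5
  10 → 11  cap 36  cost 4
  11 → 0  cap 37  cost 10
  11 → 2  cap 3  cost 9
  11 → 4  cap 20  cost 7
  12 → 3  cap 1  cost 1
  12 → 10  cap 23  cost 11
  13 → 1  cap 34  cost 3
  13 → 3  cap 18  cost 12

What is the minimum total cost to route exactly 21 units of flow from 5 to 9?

Minimum cost for 21 units: 273

shortest-cost path #1: 5→8→9 push 9 @ unit cost 7 (adds 63)
shortest-cost path #2: 5→0→13→1→11→4→9 push 6 @ unit cost 17 (adds 102)
shortest-cost path #3: 5→0→6→7→9 push 6 @ unit cost 18 (adds 108)
total cost = 273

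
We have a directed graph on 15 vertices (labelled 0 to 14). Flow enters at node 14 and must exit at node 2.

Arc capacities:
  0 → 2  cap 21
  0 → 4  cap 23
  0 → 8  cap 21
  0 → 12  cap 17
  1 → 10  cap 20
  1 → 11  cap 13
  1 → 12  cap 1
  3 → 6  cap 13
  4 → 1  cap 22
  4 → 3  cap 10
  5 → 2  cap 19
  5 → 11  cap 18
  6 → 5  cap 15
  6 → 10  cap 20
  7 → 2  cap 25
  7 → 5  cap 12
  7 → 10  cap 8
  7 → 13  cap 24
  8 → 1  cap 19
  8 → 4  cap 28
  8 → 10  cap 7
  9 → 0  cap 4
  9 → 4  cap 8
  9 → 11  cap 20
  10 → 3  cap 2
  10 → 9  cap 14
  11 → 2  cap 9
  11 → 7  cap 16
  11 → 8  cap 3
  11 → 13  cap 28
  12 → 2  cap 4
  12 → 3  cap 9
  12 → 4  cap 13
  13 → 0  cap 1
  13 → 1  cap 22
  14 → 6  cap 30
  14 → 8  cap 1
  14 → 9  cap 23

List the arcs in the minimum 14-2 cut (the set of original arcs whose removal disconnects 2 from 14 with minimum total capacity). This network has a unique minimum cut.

Min-cut arcs: {(1,12), (6,5), (9,0), (11,2), (11,7), (13,0)} (total capacity 46)

augment #1: 14→6→5→2 push 15
augment #2: 14→9→0→2 push 4
augment #3: 14→9→11→2 push 9
augment #4: 14→8→1→12→2 push 1
augment #5: 14→9→11→7→2 push 10
augment #6: 14→6→10→9→11→7→2 push 1
augment #7: 14→6→10→9→4→1→11→7→2 push 5
augment #8: 14→6→10→9→4→1→11→13→0→2 push 1
max flow = 46; residual-reachable set from 14 gives S-side
cut edges (S→T): {(1,12), (6,5), (9,0), (11,2), (11,7), (13,0)} total cap 46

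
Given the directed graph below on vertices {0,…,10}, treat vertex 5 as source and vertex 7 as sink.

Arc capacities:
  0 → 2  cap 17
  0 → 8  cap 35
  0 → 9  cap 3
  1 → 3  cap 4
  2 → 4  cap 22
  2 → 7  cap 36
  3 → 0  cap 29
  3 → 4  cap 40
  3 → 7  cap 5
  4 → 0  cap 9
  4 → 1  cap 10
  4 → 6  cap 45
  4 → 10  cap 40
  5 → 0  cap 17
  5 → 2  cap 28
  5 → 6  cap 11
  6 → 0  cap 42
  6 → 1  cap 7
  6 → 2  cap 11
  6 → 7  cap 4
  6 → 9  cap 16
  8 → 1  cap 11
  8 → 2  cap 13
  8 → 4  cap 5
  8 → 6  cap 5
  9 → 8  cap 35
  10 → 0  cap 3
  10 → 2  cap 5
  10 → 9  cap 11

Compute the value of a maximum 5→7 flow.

augment #1: 5→2→7 bottleneck 28, total now 28
augment #2: 5→6→7 bottleneck 4, total now 32
augment #3: 5→0→2→7 bottleneck 8, total now 40
augment #4: 5→6→1→3→7 bottleneck 4, total now 44

Maximum flow value: 44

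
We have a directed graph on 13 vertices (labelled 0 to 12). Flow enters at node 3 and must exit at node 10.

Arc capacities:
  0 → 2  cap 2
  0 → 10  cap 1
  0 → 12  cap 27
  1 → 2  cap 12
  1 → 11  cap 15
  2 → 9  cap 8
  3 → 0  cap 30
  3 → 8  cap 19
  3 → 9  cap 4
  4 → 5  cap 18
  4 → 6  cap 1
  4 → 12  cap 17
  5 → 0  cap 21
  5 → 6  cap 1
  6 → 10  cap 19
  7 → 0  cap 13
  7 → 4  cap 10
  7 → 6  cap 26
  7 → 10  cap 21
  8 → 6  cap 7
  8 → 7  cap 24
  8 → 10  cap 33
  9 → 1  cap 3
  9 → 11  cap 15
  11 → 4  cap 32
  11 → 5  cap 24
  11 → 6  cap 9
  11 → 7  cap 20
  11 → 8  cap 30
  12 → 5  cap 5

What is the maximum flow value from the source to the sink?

augment #1: 3→0→10 bottleneck 1, total now 1
augment #2: 3→8→10 bottleneck 19, total now 20
augment #3: 3→9→11→6→10 bottleneck 4, total now 24
augment #4: 3→0→12→5→6→10 bottleneck 1, total now 25
augment #5: 3→0→2→9→11→6→10 bottleneck 2, total now 27

Maximum flow value: 27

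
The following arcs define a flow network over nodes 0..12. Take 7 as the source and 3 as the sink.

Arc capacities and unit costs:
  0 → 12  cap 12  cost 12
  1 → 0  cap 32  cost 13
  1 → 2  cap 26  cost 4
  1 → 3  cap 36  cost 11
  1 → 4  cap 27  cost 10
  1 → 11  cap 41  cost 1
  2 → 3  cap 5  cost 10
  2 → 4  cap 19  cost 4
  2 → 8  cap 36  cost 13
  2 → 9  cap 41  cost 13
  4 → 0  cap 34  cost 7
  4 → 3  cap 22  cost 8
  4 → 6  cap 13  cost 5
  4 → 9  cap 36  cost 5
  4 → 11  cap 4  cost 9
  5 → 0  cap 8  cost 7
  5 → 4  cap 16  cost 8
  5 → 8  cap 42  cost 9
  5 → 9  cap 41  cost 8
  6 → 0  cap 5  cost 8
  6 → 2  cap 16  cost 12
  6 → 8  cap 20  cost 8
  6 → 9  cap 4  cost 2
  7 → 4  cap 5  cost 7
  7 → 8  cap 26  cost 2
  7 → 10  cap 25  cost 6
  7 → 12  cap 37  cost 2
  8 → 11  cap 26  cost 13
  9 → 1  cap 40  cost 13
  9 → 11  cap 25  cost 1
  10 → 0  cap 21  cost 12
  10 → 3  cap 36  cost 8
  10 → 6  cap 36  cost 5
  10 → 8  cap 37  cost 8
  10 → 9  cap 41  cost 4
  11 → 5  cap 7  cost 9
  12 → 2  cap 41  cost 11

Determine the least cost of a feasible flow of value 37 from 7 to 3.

shortest-cost path #1: 7→10→3 push 25 @ unit cost 14 (adds 350)
shortest-cost path #2: 7→4→3 push 5 @ unit cost 15 (adds 75)
shortest-cost path #3: 7→12→2→3 push 5 @ unit cost 23 (adds 115)
shortest-cost path #4: 7→12→2→4→3 push 2 @ unit cost 25 (adds 50)
total cost = 590

Minimum cost for 37 units: 590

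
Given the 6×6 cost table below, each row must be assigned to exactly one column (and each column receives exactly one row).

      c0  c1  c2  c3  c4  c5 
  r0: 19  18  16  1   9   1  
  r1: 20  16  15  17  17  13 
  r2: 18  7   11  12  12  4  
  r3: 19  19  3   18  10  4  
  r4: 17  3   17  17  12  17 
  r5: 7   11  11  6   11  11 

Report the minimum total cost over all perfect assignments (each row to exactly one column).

optimal assignment: row0→col3 (cost 1), row1→col4 (cost 17), row2→col5 (cost 4), row3→col2 (cost 3), row4→col1 (cost 3), row5→col0 (cost 7)
total = 1 + 17 + 4 + 3 + 3 + 7 = 35

Minimum assignment cost: 35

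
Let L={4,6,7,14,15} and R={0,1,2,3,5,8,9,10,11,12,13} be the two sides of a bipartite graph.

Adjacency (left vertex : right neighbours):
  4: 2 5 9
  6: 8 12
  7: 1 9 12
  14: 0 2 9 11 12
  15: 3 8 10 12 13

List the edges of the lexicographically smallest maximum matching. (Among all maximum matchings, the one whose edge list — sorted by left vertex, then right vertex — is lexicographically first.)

|M| = 5 (so the lex-smallest maximum matching has 5 edges)
process left vertices in ascending order; for each, take the smallest-labelled available neighbour that still permits 5 edges overall, or leave it unmatched if none does
lex-smallest matching: {4-2, 6-8, 7-1, 14-0, 15-3}

Lex-smallest maximum matching: {(4,2), (6,8), (7,1), (14,0), (15,3)}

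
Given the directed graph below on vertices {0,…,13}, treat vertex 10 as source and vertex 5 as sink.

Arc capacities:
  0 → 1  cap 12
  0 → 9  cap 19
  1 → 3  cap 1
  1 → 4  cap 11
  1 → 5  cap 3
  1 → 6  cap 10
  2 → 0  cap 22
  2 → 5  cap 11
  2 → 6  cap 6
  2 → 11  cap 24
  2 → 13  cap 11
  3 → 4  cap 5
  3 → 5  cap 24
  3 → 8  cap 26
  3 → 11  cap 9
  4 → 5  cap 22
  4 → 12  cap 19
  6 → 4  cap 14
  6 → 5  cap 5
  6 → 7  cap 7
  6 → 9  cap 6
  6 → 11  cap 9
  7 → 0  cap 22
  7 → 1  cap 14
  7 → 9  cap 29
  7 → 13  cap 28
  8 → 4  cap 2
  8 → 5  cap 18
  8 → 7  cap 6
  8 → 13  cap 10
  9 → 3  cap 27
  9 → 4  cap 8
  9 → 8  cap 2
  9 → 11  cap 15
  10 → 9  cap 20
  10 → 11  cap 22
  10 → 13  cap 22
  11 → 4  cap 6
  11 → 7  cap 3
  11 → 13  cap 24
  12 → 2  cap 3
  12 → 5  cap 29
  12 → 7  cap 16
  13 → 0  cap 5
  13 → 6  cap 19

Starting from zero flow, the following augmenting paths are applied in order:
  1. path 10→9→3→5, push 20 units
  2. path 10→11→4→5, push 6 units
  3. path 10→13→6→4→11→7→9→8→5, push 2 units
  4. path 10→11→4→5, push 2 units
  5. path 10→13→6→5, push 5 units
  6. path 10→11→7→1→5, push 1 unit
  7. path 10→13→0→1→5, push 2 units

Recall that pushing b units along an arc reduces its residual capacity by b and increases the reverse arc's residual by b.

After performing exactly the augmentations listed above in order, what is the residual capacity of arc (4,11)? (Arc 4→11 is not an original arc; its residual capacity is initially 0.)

after path 1 (10→9→3→5, push 20): res(4,11)=0
after path 2 (10→11→4→5, push 6): res(4,11)=6
after path 3 (10→13→6→4→11→7→9→8→5, push 2): res(4,11)=4
after path 4 (10→11→4→5, push 2): res(4,11)=6
after path 5 (10→13→6→5, push 5): res(4,11)=6
after path 6 (10→11→7→1→5, push 1): res(4,11)=6
after path 7 (10→13→0→1→5, push 2): res(4,11)=6

Residual capacity of (4,11): 6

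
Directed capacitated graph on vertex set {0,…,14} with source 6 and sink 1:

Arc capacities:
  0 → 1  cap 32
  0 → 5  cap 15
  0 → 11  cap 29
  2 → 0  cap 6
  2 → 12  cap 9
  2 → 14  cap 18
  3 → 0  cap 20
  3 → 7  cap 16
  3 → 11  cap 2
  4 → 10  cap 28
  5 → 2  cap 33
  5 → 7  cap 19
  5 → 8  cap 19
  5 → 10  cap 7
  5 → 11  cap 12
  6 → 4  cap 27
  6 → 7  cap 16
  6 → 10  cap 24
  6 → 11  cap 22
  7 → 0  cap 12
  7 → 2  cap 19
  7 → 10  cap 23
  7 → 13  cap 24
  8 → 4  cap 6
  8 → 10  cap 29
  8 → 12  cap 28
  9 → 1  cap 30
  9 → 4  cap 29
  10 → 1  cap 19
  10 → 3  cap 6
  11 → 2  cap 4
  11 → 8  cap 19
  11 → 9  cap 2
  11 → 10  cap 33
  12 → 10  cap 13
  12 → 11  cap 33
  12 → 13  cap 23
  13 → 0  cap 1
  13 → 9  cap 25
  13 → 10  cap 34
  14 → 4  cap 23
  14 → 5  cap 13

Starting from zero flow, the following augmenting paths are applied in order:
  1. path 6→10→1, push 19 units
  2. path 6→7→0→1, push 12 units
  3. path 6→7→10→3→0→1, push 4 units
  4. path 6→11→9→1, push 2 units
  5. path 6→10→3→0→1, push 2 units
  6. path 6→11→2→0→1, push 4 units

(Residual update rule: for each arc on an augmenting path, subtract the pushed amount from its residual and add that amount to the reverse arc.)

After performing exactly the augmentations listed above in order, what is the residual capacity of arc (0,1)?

Residual capacity of (0,1): 10

after path 1 (6→10→1, push 19): res(0,1)=32
after path 2 (6→7→0→1, push 12): res(0,1)=20
after path 3 (6→7→10→3→0→1, push 4): res(0,1)=16
after path 4 (6→11→9→1, push 2): res(0,1)=16
after path 5 (6→10→3→0→1, push 2): res(0,1)=14
after path 6 (6→11→2→0→1, push 4): res(0,1)=10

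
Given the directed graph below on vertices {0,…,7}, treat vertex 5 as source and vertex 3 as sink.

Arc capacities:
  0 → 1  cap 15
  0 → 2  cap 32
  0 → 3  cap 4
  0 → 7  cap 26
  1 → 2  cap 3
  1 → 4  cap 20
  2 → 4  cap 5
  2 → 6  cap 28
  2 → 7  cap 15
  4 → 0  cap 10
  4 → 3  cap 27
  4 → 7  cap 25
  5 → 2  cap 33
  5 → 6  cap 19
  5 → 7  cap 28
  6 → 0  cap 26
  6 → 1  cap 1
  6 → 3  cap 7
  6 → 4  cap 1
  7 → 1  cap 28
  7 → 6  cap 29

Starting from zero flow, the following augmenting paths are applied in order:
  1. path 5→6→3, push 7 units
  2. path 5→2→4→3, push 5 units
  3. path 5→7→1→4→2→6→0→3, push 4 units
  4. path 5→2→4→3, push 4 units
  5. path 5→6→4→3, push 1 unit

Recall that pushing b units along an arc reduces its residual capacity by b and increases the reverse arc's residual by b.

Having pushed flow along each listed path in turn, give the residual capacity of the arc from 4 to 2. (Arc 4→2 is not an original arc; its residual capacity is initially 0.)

Residual capacity of (4,2): 5

after path 1 (5→6→3, push 7): res(4,2)=0
after path 2 (5→2→4→3, push 5): res(4,2)=5
after path 3 (5→7→1→4→2→6→0→3, push 4): res(4,2)=1
after path 4 (5→2→4→3, push 4): res(4,2)=5
after path 5 (5→6→4→3, push 1): res(4,2)=5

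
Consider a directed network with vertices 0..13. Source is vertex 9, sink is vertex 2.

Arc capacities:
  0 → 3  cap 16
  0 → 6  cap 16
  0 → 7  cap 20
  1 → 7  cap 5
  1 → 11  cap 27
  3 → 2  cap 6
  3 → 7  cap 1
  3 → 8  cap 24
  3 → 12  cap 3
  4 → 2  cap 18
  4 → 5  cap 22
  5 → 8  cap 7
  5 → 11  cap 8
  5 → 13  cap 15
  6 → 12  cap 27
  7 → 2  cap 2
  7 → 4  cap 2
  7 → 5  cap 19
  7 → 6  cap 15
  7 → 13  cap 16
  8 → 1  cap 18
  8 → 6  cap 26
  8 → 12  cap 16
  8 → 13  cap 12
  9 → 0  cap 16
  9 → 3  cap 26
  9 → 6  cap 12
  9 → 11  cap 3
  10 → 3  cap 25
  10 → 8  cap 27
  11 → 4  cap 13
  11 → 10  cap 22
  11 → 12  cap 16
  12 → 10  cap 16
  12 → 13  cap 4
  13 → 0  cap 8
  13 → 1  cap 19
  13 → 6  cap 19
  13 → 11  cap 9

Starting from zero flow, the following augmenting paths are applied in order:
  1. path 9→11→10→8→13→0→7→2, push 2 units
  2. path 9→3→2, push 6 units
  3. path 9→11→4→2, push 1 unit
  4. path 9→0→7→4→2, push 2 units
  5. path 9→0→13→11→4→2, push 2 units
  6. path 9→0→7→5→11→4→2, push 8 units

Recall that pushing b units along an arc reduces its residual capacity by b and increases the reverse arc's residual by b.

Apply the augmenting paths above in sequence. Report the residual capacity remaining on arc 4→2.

Residual capacity of (4,2): 5

after path 1 (9→11→10→8→13→0→7→2, push 2): res(4,2)=18
after path 2 (9→3→2, push 6): res(4,2)=18
after path 3 (9→11→4→2, push 1): res(4,2)=17
after path 4 (9→0→7→4→2, push 2): res(4,2)=15
after path 5 (9→0→13→11→4→2, push 2): res(4,2)=13
after path 6 (9→0→7→5→11→4→2, push 8): res(4,2)=5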